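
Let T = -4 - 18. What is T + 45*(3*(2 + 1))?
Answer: 383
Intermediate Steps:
T = -22
T + 45*(3*(2 + 1)) = -22 + 45*(3*(2 + 1)) = -22 + 45*(3*3) = -22 + 45*9 = -22 + 405 = 383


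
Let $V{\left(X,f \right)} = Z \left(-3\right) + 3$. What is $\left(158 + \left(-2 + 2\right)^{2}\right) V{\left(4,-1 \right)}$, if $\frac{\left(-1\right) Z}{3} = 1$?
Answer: $1896$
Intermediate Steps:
$Z = -3$ ($Z = \left(-3\right) 1 = -3$)
$V{\left(X,f \right)} = 12$ ($V{\left(X,f \right)} = \left(-3\right) \left(-3\right) + 3 = 9 + 3 = 12$)
$\left(158 + \left(-2 + 2\right)^{2}\right) V{\left(4,-1 \right)} = \left(158 + \left(-2 + 2\right)^{2}\right) 12 = \left(158 + 0^{2}\right) 12 = \left(158 + 0\right) 12 = 158 \cdot 12 = 1896$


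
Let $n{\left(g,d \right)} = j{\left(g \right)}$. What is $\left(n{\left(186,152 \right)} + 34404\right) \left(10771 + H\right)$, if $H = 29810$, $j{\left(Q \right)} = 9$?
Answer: $1396513953$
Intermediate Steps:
$n{\left(g,d \right)} = 9$
$\left(n{\left(186,152 \right)} + 34404\right) \left(10771 + H\right) = \left(9 + 34404\right) \left(10771 + 29810\right) = 34413 \cdot 40581 = 1396513953$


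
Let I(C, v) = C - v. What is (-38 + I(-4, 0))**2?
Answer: 1764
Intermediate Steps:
(-38 + I(-4, 0))**2 = (-38 + (-4 - 1*0))**2 = (-38 + (-4 + 0))**2 = (-38 - 4)**2 = (-42)**2 = 1764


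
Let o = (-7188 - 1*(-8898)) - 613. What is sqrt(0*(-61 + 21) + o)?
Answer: sqrt(1097) ≈ 33.121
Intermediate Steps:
o = 1097 (o = (-7188 + 8898) - 613 = 1710 - 613 = 1097)
sqrt(0*(-61 + 21) + o) = sqrt(0*(-61 + 21) + 1097) = sqrt(0*(-40) + 1097) = sqrt(0 + 1097) = sqrt(1097)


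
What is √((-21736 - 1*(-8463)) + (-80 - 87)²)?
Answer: 6*√406 ≈ 120.90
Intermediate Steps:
√((-21736 - 1*(-8463)) + (-80 - 87)²) = √((-21736 + 8463) + (-167)²) = √(-13273 + 27889) = √14616 = 6*√406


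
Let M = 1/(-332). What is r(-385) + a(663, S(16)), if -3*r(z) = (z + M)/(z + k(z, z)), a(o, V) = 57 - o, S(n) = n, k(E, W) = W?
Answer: -154960447/255640 ≈ -606.17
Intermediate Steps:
M = -1/332 ≈ -0.0030120
r(z) = -(-1/332 + z)/(6*z) (r(z) = -(z - 1/332)/(3*(z + z)) = -(-1/332 + z)/(3*(2*z)) = -(-1/332 + z)*1/(2*z)/3 = -(-1/332 + z)/(6*z))
r(-385) + a(663, S(16)) = (1/1992)*(1 - 332*(-385))/(-385) + (57 - 1*663) = (1/1992)*(-1/385)*(1 + 127820) + (57 - 663) = (1/1992)*(-1/385)*127821 - 606 = -42607/255640 - 606 = -154960447/255640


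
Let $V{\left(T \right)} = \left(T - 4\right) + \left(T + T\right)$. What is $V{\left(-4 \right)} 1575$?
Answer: $-25200$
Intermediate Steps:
$V{\left(T \right)} = -4 + 3 T$ ($V{\left(T \right)} = \left(-4 + T\right) + 2 T = -4 + 3 T$)
$V{\left(-4 \right)} 1575 = \left(-4 + 3 \left(-4\right)\right) 1575 = \left(-4 - 12\right) 1575 = \left(-16\right) 1575 = -25200$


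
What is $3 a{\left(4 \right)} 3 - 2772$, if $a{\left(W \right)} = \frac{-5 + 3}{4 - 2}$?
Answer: $-2781$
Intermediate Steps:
$a{\left(W \right)} = -1$ ($a{\left(W \right)} = - \frac{2}{2} = \left(-2\right) \frac{1}{2} = -1$)
$3 a{\left(4 \right)} 3 - 2772 = 3 \left(-1\right) 3 - 2772 = \left(-3\right) 3 - 2772 = -9 - 2772 = -2781$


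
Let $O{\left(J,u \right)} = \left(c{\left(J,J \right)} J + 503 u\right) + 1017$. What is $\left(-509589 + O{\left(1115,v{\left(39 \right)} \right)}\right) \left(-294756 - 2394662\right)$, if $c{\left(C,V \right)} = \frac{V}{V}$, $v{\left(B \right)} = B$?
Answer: $1312005677120$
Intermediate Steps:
$c{\left(C,V \right)} = 1$
$O{\left(J,u \right)} = 1017 + J + 503 u$ ($O{\left(J,u \right)} = \left(1 J + 503 u\right) + 1017 = \left(J + 503 u\right) + 1017 = 1017 + J + 503 u$)
$\left(-509589 + O{\left(1115,v{\left(39 \right)} \right)}\right) \left(-294756 - 2394662\right) = \left(-509589 + \left(1017 + 1115 + 503 \cdot 39\right)\right) \left(-294756 - 2394662\right) = \left(-509589 + \left(1017 + 1115 + 19617\right)\right) \left(-2689418\right) = \left(-509589 + 21749\right) \left(-2689418\right) = \left(-487840\right) \left(-2689418\right) = 1312005677120$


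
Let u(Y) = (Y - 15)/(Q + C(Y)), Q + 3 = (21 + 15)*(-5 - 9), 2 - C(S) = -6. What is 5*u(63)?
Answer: -240/499 ≈ -0.48096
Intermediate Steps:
C(S) = 8 (C(S) = 2 - 1*(-6) = 2 + 6 = 8)
Q = -507 (Q = -3 + (21 + 15)*(-5 - 9) = -3 + 36*(-14) = -3 - 504 = -507)
u(Y) = 15/499 - Y/499 (u(Y) = (Y - 15)/(-507 + 8) = (-15 + Y)/(-499) = (-15 + Y)*(-1/499) = 15/499 - Y/499)
5*u(63) = 5*(15/499 - 1/499*63) = 5*(15/499 - 63/499) = 5*(-48/499) = -240/499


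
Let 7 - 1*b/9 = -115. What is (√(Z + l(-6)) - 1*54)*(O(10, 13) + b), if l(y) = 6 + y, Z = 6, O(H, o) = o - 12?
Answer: -59346 + 1099*√6 ≈ -56654.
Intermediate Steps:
O(H, o) = -12 + o
b = 1098 (b = 63 - 9*(-115) = 63 + 1035 = 1098)
(√(Z + l(-6)) - 1*54)*(O(10, 13) + b) = (√(6 + (6 - 6)) - 1*54)*((-12 + 13) + 1098) = (√(6 + 0) - 54)*(1 + 1098) = (√6 - 54)*1099 = (-54 + √6)*1099 = -59346 + 1099*√6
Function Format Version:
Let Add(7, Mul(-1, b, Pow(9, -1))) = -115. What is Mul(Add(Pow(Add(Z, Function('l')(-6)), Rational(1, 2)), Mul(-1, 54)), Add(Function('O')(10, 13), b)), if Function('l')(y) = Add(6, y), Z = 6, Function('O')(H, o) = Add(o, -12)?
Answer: Add(-59346, Mul(1099, Pow(6, Rational(1, 2)))) ≈ -56654.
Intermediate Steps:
Function('O')(H, o) = Add(-12, o)
b = 1098 (b = Add(63, Mul(-9, -115)) = Add(63, 1035) = 1098)
Mul(Add(Pow(Add(Z, Function('l')(-6)), Rational(1, 2)), Mul(-1, 54)), Add(Function('O')(10, 13), b)) = Mul(Add(Pow(Add(6, Add(6, -6)), Rational(1, 2)), Mul(-1, 54)), Add(Add(-12, 13), 1098)) = Mul(Add(Pow(Add(6, 0), Rational(1, 2)), -54), Add(1, 1098)) = Mul(Add(Pow(6, Rational(1, 2)), -54), 1099) = Mul(Add(-54, Pow(6, Rational(1, 2))), 1099) = Add(-59346, Mul(1099, Pow(6, Rational(1, 2))))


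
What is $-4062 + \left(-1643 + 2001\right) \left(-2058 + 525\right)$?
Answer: $-552876$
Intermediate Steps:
$-4062 + \left(-1643 + 2001\right) \left(-2058 + 525\right) = -4062 + 358 \left(-1533\right) = -4062 - 548814 = -552876$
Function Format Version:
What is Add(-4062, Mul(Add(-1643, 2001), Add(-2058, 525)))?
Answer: -552876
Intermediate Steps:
Add(-4062, Mul(Add(-1643, 2001), Add(-2058, 525))) = Add(-4062, Mul(358, -1533)) = Add(-4062, -548814) = -552876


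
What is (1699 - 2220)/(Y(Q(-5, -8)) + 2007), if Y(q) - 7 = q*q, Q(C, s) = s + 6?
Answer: -521/2018 ≈ -0.25818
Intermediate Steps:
Q(C, s) = 6 + s
Y(q) = 7 + q**2 (Y(q) = 7 + q*q = 7 + q**2)
(1699 - 2220)/(Y(Q(-5, -8)) + 2007) = (1699 - 2220)/((7 + (6 - 8)**2) + 2007) = -521/((7 + (-2)**2) + 2007) = -521/((7 + 4) + 2007) = -521/(11 + 2007) = -521/2018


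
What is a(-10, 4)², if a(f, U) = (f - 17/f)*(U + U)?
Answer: 110224/25 ≈ 4409.0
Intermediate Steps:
a(f, U) = 2*U*(f - 17/f) (a(f, U) = (f - 17/f)*(2*U) = 2*U*(f - 17/f))
a(-10, 4)² = (2*4*(-17 + (-10)²)/(-10))² = (2*4*(-⅒)*(-17 + 100))² = (2*4*(-⅒)*83)² = (-332/5)² = 110224/25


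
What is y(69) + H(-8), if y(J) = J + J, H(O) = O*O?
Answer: 202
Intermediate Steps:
H(O) = O²
y(J) = 2*J
y(69) + H(-8) = 2*69 + (-8)² = 138 + 64 = 202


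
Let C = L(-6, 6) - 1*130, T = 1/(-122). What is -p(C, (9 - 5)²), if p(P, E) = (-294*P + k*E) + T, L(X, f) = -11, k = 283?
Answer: -5609803/122 ≈ -45982.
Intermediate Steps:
T = -1/122 ≈ -0.0081967
C = -141 (C = -11 - 1*130 = -11 - 130 = -141)
p(P, E) = -1/122 - 294*P + 283*E (p(P, E) = (-294*P + 283*E) - 1/122 = -1/122 - 294*P + 283*E)
-p(C, (9 - 5)²) = -(-1/122 - 294*(-141) + 283*(9 - 5)²) = -(-1/122 + 41454 + 283*4²) = -(-1/122 + 41454 + 283*16) = -(-1/122 + 41454 + 4528) = -1*5609803/122 = -5609803/122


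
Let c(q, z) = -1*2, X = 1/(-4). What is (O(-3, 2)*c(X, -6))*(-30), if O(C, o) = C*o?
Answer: -360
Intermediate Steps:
X = -¼ ≈ -0.25000
c(q, z) = -2
(O(-3, 2)*c(X, -6))*(-30) = (-3*2*(-2))*(-30) = -6*(-2)*(-30) = 12*(-30) = -360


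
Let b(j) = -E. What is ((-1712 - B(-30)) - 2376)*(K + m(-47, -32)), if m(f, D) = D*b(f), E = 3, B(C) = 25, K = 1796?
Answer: -7781796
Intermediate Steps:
b(j) = -3 (b(j) = -1*3 = -3)
m(f, D) = -3*D (m(f, D) = D*(-3) = -3*D)
((-1712 - B(-30)) - 2376)*(K + m(-47, -32)) = ((-1712 - 1*25) - 2376)*(1796 - 3*(-32)) = ((-1712 - 25) - 2376)*(1796 + 96) = (-1737 - 2376)*1892 = -4113*1892 = -7781796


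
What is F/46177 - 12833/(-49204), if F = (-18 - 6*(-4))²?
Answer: 594360785/2272093108 ≈ 0.26159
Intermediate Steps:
F = 36 (F = (-18 + 24)² = 6² = 36)
F/46177 - 12833/(-49204) = 36/46177 - 12833/(-49204) = 36*(1/46177) - 12833*(-1/49204) = 36/46177 + 12833/49204 = 594360785/2272093108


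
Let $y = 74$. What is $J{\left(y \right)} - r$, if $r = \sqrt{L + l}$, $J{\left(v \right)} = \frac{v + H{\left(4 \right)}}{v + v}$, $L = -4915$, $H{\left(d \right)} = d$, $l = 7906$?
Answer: $\frac{39}{74} - \sqrt{2991} \approx -54.163$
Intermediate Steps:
$J{\left(v \right)} = \frac{4 + v}{2 v}$ ($J{\left(v \right)} = \frac{v + 4}{v + v} = \frac{4 + v}{2 v}$)
$r = \sqrt{2991}$ ($r = \sqrt{-4915 + 7906} = \sqrt{2991} \approx 54.69$)
$J{\left(y \right)} - r = \frac{4 + 74}{2 \cdot 74} - \sqrt{2991} = \frac{1}{2} \cdot \frac{1}{74} \cdot 78 - \sqrt{2991} = \frac{39}{74} - \sqrt{2991}$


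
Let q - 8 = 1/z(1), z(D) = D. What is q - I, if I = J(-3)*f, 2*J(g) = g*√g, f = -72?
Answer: 9 - 108*I*√3 ≈ 9.0 - 187.06*I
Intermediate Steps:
J(g) = g^(3/2)/2 (J(g) = (g*√g)/2 = g^(3/2)/2)
I = 108*I*√3 (I = ((-3)^(3/2)/2)*(-72) = ((-3*I*√3)/2)*(-72) = -3*I*√3/2*(-72) = 108*I*√3 ≈ 187.06*I)
q = 9 (q = 8 + 1/1 = 8 + 1 = 9)
q - I = 9 - 108*I*√3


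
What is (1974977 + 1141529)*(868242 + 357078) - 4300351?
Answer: 3818712831569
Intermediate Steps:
(1974977 + 1141529)*(868242 + 357078) - 4300351 = 3116506*1225320 - 4300351 = 3818717131920 - 4300351 = 3818712831569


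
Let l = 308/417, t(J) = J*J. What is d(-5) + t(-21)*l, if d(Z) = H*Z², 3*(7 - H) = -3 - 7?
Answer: 243553/417 ≈ 584.06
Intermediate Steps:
t(J) = J²
H = 31/3 (H = 7 - (-3 - 7)/3 = 7 - ⅓*(-10) = 7 + 10/3 = 31/3 ≈ 10.333)
d(Z) = 31*Z²/3
l = 308/417 (l = 308*(1/417) = 308/417 ≈ 0.73861)
d(-5) + t(-21)*l = (31/3)*(-5)² + (-21)²*(308/417) = (31/3)*25 + 441*(308/417) = 775/3 + 45276/139 = 243553/417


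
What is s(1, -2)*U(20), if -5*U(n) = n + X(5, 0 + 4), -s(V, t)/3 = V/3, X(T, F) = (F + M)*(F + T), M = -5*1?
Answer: 11/5 ≈ 2.2000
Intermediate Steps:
M = -5
X(T, F) = (-5 + F)*(F + T) (X(T, F) = (F - 5)*(F + T) = (-5 + F)*(F + T))
s(V, t) = -V (s(V, t) = -3*V/3 = -V)
U(n) = 9/5 - n/5 (U(n) = -(n + ((0 + 4)² - 5*(0 + 4) - 5*5 + (0 + 4)*5))/5 = -(n + (4² - 5*4 - 25 + 4*5))/5 = -(n + (16 - 20 - 25 + 20))/5 = -(n - 9)/5 = -(-9 + n)/5 = 9/5 - n/5)
s(1, -2)*U(20) = (-1*1)*(9/5 - ⅕*20) = -(9/5 - 4) = -1*(-11/5) = 11/5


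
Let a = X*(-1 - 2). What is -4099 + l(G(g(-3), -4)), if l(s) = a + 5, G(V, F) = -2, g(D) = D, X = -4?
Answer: -4082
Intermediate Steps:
a = 12 (a = -4*(-1 - 2) = -4*(-3) = 12)
l(s) = 17 (l(s) = 12 + 5 = 17)
-4099 + l(G(g(-3), -4)) = -4099 + 17 = -4082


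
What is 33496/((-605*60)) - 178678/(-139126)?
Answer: 228230863/631284225 ≈ 0.36153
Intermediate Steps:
33496/((-605*60)) - 178678/(-139126) = 33496/(-36300) - 178678*(-1/139126) = 33496*(-1/36300) + 89339/69563 = -8374/9075 + 89339/69563 = 228230863/631284225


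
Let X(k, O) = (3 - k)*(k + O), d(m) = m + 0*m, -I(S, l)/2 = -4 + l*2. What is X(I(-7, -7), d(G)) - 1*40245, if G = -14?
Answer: -40971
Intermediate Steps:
I(S, l) = 8 - 4*l (I(S, l) = -2*(-4 + l*2) = -2*(-4 + 2*l) = 8 - 4*l)
d(m) = m (d(m) = m + 0 = m)
X(k, O) = (3 - k)*(O + k)
X(I(-7, -7), d(G)) - 1*40245 = (-(8 - 4*(-7))² + 3*(-14) + 3*(8 - 4*(-7)) - 1*(-14)*(8 - 4*(-7))) - 1*40245 = (-(8 + 28)² - 42 + 3*(8 + 28) - 1*(-14)*(8 + 28)) - 40245 = (-1*36² - 42 + 3*36 - 1*(-14)*36) - 40245 = (-1*1296 - 42 + 108 + 504) - 40245 = (-1296 - 42 + 108 + 504) - 40245 = -726 - 40245 = -40971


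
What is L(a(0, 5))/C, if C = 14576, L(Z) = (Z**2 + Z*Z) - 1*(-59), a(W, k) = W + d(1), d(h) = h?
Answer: 61/14576 ≈ 0.0041850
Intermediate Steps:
a(W, k) = 1 + W (a(W, k) = W + 1 = 1 + W)
L(Z) = 59 + 2*Z**2 (L(Z) = (Z**2 + Z**2) + 59 = 2*Z**2 + 59 = 59 + 2*Z**2)
L(a(0, 5))/C = (59 + 2*(1 + 0)**2)/14576 = (59 + 2*1**2)*(1/14576) = (59 + 2*1)*(1/14576) = (59 + 2)*(1/14576) = 61*(1/14576) = 61/14576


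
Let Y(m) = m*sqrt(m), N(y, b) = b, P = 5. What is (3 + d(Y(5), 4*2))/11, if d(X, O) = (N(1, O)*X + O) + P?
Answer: 16/11 + 40*sqrt(5)/11 ≈ 9.5857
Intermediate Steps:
Y(m) = m**(3/2)
d(X, O) = 5 + O + O*X (d(X, O) = (O*X + O) + 5 = (O + O*X) + 5 = 5 + O + O*X)
(3 + d(Y(5), 4*2))/11 = (3 + (5 + 4*2 + (4*2)*5**(3/2)))/11 = (3 + (5 + 8 + 8*(5*sqrt(5))))*(1/11) = (3 + (5 + 8 + 40*sqrt(5)))*(1/11) = (3 + (13 + 40*sqrt(5)))*(1/11) = (16 + 40*sqrt(5))*(1/11) = 16/11 + 40*sqrt(5)/11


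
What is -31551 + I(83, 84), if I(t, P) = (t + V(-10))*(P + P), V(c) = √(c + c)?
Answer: -17607 + 336*I*√5 ≈ -17607.0 + 751.32*I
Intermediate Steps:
V(c) = √2*√c (V(c) = √(2*c) = √2*√c)
I(t, P) = 2*P*(t + 2*I*√5) (I(t, P) = (t + √2*√(-10))*(P + P) = (t + √2*(I*√10))*(2*P) = (t + 2*I*√5)*(2*P) = 2*P*(t + 2*I*√5))
-31551 + I(83, 84) = -31551 + 2*84*(83 + 2*I*√5) = -31551 + (13944 + 336*I*√5) = -17607 + 336*I*√5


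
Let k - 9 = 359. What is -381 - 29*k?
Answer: -11053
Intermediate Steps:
k = 368 (k = 9 + 359 = 368)
-381 - 29*k = -381 - 29*368 = -381 - 10672 = -11053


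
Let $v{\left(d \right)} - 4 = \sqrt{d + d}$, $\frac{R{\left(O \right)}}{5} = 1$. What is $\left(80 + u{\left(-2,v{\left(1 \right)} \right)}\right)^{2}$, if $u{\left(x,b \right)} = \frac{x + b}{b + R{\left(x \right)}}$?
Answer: $\frac{40144994}{6241} + \frac{88704 \sqrt{2}}{6241} \approx 6452.6$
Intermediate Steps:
$R{\left(O \right)} = 5$ ($R{\left(O \right)} = 5 \cdot 1 = 5$)
$v{\left(d \right)} = 4 + \sqrt{2} \sqrt{d}$ ($v{\left(d \right)} = 4 + \sqrt{d + d} = 4 + \sqrt{2 d} = 4 + \sqrt{2} \sqrt{d}$)
$u{\left(x,b \right)} = \frac{b + x}{5 + b}$ ($u{\left(x,b \right)} = \frac{x + b}{b + 5} = \frac{b + x}{5 + b}$)
$\left(80 + u{\left(-2,v{\left(1 \right)} \right)}\right)^{2} = \left(80 + \frac{\left(4 + \sqrt{2} \sqrt{1}\right) - 2}{5 + \left(4 + \sqrt{2} \sqrt{1}\right)}\right)^{2} = \left(80 + \frac{\left(4 + \sqrt{2} \cdot 1\right) - 2}{5 + \left(4 + \sqrt{2} \cdot 1\right)}\right)^{2} = \left(80 + \frac{\left(4 + \sqrt{2}\right) - 2}{5 + \left(4 + \sqrt{2}\right)}\right)^{2} = \left(80 + \frac{2 + \sqrt{2}}{9 + \sqrt{2}}\right)^{2}$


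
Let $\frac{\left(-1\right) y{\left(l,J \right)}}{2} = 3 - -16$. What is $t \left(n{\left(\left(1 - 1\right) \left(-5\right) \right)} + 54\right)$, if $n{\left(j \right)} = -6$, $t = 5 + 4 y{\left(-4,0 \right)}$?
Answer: $-7056$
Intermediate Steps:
$y{\left(l,J \right)} = -38$ ($y{\left(l,J \right)} = - 2 \left(3 - -16\right) = - 2 \left(3 + 16\right) = \left(-2\right) 19 = -38$)
$t = -147$ ($t = 5 + 4 \left(-38\right) = 5 - 152 = -147$)
$t \left(n{\left(\left(1 - 1\right) \left(-5\right) \right)} + 54\right) = - 147 \left(-6 + 54\right) = \left(-147\right) 48 = -7056$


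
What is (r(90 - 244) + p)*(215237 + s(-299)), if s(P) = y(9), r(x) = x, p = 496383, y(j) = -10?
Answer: 106801878983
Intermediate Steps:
s(P) = -10
(r(90 - 244) + p)*(215237 + s(-299)) = ((90 - 244) + 496383)*(215237 - 10) = (-154 + 496383)*215227 = 496229*215227 = 106801878983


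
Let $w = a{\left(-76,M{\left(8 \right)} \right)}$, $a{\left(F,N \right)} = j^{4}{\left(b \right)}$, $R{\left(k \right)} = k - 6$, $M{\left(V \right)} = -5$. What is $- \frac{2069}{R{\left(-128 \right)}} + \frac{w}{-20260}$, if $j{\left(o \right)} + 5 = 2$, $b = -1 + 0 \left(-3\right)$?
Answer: $\frac{20953543}{1357420} \approx 15.436$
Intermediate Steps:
$b = -1$ ($b = -1 + 0 = -1$)
$j{\left(o \right)} = -3$ ($j{\left(o \right)} = -5 + 2 = -3$)
$R{\left(k \right)} = -6 + k$ ($R{\left(k \right)} = k - 6 = -6 + k$)
$a{\left(F,N \right)} = 81$ ($a{\left(F,N \right)} = \left(-3\right)^{4} = 81$)
$w = 81$
$- \frac{2069}{R{\left(-128 \right)}} + \frac{w}{-20260} = - \frac{2069}{-6 - 128} + \frac{81}{-20260} = - \frac{2069}{-134} + 81 \left(- \frac{1}{20260}\right) = \left(-2069\right) \left(- \frac{1}{134}\right) - \frac{81}{20260} = \frac{2069}{134} - \frac{81}{20260} = \frac{20953543}{1357420}$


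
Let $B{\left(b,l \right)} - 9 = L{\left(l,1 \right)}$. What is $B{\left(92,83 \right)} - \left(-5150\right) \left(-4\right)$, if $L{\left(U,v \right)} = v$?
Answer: $-20590$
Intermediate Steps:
$B{\left(b,l \right)} = 10$ ($B{\left(b,l \right)} = 9 + 1 = 10$)
$B{\left(92,83 \right)} - \left(-5150\right) \left(-4\right) = 10 - \left(-5150\right) \left(-4\right) = 10 - 20600 = -20590$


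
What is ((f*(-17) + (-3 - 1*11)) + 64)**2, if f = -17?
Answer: 114921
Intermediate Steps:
((f*(-17) + (-3 - 1*11)) + 64)**2 = ((-17*(-17) + (-3 - 1*11)) + 64)**2 = ((289 + (-3 - 11)) + 64)**2 = ((289 - 14) + 64)**2 = (275 + 64)**2 = 339**2 = 114921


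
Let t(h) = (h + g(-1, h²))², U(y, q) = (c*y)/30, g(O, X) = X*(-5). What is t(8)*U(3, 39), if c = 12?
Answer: 584064/5 ≈ 1.1681e+5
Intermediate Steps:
g(O, X) = -5*X
U(y, q) = 2*y/5 (U(y, q) = (12*y)/30 = (12*y)*(1/30) = 2*y/5)
t(h) = (h - 5*h²)²
t(8)*U(3, 39) = (8²*(-1 + 5*8)²)*((⅖)*3) = (64*(-1 + 40)²)*(6/5) = (64*39²)*(6/5) = (64*1521)*(6/5) = 97344*(6/5) = 584064/5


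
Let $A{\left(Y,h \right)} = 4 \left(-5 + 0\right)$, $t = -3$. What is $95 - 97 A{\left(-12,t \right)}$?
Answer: $2035$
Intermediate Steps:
$A{\left(Y,h \right)} = -20$ ($A{\left(Y,h \right)} = 4 \left(-5\right) = -20$)
$95 - 97 A{\left(-12,t \right)} = 95 - -1940 = 95 + 1940 = 2035$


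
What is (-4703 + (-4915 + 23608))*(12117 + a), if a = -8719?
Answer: 47538020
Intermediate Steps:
(-4703 + (-4915 + 23608))*(12117 + a) = (-4703 + (-4915 + 23608))*(12117 - 8719) = (-4703 + 18693)*3398 = 13990*3398 = 47538020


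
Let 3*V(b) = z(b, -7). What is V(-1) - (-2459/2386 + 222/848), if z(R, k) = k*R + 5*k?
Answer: -12996641/1517496 ≈ -8.5645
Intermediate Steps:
z(R, k) = 5*k + R*k (z(R, k) = R*k + 5*k = 5*k + R*k)
V(b) = -35/3 - 7*b/3 (V(b) = (-7*(5 + b))/3 = (-35 - 7*b)/3 = -35/3 - 7*b/3)
V(-1) - (-2459/2386 + 222/848) = (-35/3 - 7/3*(-1)) - (-2459/2386 + 222/848) = (-35/3 + 7/3) - (-2459*1/2386 + 222*(1/848)) = -28/3 - (-2459/2386 + 111/424) = -28/3 - 1*(-388885/505832) = -28/3 + 388885/505832 = -12996641/1517496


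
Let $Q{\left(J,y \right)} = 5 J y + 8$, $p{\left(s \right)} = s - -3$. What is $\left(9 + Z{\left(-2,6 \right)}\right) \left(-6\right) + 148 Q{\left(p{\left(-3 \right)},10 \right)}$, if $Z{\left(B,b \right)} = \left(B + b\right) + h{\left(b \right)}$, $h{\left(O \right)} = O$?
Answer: $1070$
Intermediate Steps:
$Z{\left(B,b \right)} = B + 2 b$ ($Z{\left(B,b \right)} = \left(B + b\right) + b = B + 2 b$)
$p{\left(s \right)} = 3 + s$ ($p{\left(s \right)} = s + 3 = 3 + s$)
$Q{\left(J,y \right)} = 8 + 5 J y$ ($Q{\left(J,y \right)} = 5 J y + 8 = 8 + 5 J y$)
$\left(9 + Z{\left(-2,6 \right)}\right) \left(-6\right) + 148 Q{\left(p{\left(-3 \right)},10 \right)} = \left(9 + \left(-2 + 2 \cdot 6\right)\right) \left(-6\right) + 148 \left(8 + 5 \left(3 - 3\right) 10\right) = \left(9 + \left(-2 + 12\right)\right) \left(-6\right) + 148 \left(8 + 5 \cdot 0 \cdot 10\right) = \left(9 + 10\right) \left(-6\right) + 148 \left(8 + 0\right) = 19 \left(-6\right) + 148 \cdot 8 = -114 + 1184 = 1070$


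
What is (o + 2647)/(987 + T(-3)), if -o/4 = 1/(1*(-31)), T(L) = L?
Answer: 82061/30504 ≈ 2.6902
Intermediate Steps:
o = 4/31 (o = -4/(1*(-31)) = -4/(-31) = -4*(-1/31) = 4/31 ≈ 0.12903)
(o + 2647)/(987 + T(-3)) = (4/31 + 2647)/(987 - 3) = (82061/31)/984 = (82061/31)*(1/984) = 82061/30504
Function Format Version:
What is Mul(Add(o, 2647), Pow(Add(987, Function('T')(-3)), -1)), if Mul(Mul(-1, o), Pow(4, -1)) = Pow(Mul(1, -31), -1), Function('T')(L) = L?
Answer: Rational(82061, 30504) ≈ 2.6902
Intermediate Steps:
o = Rational(4, 31) (o = Mul(-4, Pow(Mul(1, -31), -1)) = Mul(-4, Pow(-31, -1)) = Mul(-4, Rational(-1, 31)) = Rational(4, 31) ≈ 0.12903)
Mul(Add(o, 2647), Pow(Add(987, Function('T')(-3)), -1)) = Mul(Add(Rational(4, 31), 2647), Pow(Add(987, -3), -1)) = Mul(Rational(82061, 31), Pow(984, -1)) = Mul(Rational(82061, 31), Rational(1, 984)) = Rational(82061, 30504)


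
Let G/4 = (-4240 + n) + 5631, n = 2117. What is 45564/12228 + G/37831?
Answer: 157942915/38549789 ≈ 4.0971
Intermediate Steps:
G = 14032 (G = 4*((-4240 + 2117) + 5631) = 4*(-2123 + 5631) = 4*3508 = 14032)
45564/12228 + G/37831 = 45564/12228 + 14032/37831 = 45564*(1/12228) + 14032*(1/37831) = 3797/1019 + 14032/37831 = 157942915/38549789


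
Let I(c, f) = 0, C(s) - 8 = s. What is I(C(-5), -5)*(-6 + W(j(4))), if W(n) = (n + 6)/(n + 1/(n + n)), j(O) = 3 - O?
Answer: 0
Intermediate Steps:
C(s) = 8 + s
W(n) = (6 + n)/(n + 1/(2*n))
I(C(-5), -5)*(-6 + W(j(4))) = 0*(-6 + 2*(3 - 1*4)*(6 + (3 - 1*4))/(1 + 2*(3 - 1*4)²)) = 0*(-6 + 2*(3 - 4)*(6 + (3 - 4))/(1 + 2*(3 - 4)²)) = 0*(-6 + 2*(-1)*(6 - 1)/(1 + 2*(-1)²)) = 0*(-6 + 2*(-1)*5/(1 + 2*1)) = 0*(-6 + 2*(-1)*5/(1 + 2)) = 0*(-6 + 2*(-1)*5/3) = 0*(-6 + 2*(-1)*(⅓)*5) = 0*(-6 - 10/3) = 0*(-28/3) = 0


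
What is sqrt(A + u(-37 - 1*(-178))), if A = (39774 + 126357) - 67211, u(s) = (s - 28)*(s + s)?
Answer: sqrt(130786) ≈ 361.64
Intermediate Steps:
u(s) = 2*s*(-28 + s) (u(s) = (-28 + s)*(2*s) = 2*s*(-28 + s))
A = 98920 (A = 166131 - 67211 = 98920)
sqrt(A + u(-37 - 1*(-178))) = sqrt(98920 + 2*(-37 - 1*(-178))*(-28 + (-37 - 1*(-178)))) = sqrt(98920 + 2*(-37 + 178)*(-28 + (-37 + 178))) = sqrt(98920 + 2*141*(-28 + 141)) = sqrt(98920 + 2*141*113) = sqrt(98920 + 31866) = sqrt(130786)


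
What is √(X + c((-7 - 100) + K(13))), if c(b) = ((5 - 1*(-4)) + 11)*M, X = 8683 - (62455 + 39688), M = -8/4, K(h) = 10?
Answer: 10*I*√935 ≈ 305.78*I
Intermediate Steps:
M = -2 (M = -8*¼ = -2)
X = -93460 (X = 8683 - 1*102143 = 8683 - 102143 = -93460)
c(b) = -40 (c(b) = ((5 - 1*(-4)) + 11)*(-2) = ((5 + 4) + 11)*(-2) = (9 + 11)*(-2) = 20*(-2) = -40)
√(X + c((-7 - 100) + K(13))) = √(-93460 - 40) = √(-93500) = 10*I*√935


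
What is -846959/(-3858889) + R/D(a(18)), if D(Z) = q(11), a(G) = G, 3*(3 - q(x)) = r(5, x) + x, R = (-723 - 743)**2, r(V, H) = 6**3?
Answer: -12439939352995/420618901 ≈ -29575.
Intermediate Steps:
r(V, H) = 216
R = 2149156 (R = (-1466)**2 = 2149156)
q(x) = -69 - x/3 (q(x) = 3 - (216 + x)/3 = 3 + (-72 - x/3) = -69 - x/3)
D(Z) = -218/3 (D(Z) = -69 - 1/3*11 = -69 - 11/3 = -218/3)
-846959/(-3858889) + R/D(a(18)) = -846959/(-3858889) + 2149156/(-218/3) = -846959*(-1/3858889) + 2149156*(-3/218) = 846959/3858889 - 3223734/109 = -12439939352995/420618901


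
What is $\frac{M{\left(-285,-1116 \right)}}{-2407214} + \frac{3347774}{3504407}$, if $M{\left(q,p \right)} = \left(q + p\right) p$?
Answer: $\frac{1289806013312}{4217928796049} \approx 0.30579$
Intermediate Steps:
$M{\left(q,p \right)} = p \left(p + q\right)$ ($M{\left(q,p \right)} = \left(p + q\right) p = p \left(p + q\right)$)
$\frac{M{\left(-285,-1116 \right)}}{-2407214} + \frac{3347774}{3504407} = \frac{\left(-1116\right) \left(-1116 - 285\right)}{-2407214} + \frac{3347774}{3504407} = \left(-1116\right) \left(-1401\right) \left(- \frac{1}{2407214}\right) + 3347774 \cdot \frac{1}{3504407} = 1563516 \left(- \frac{1}{2407214}\right) + \frac{3347774}{3504407} = - \frac{781758}{1203607} + \frac{3347774}{3504407} = \frac{1289806013312}{4217928796049}$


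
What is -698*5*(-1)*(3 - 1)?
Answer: 6980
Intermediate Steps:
-698*5*(-1)*(3 - 1) = -(-3490)*2 = -698*(-10) = 6980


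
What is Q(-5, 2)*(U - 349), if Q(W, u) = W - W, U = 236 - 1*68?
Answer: 0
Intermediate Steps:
U = 168 (U = 236 - 68 = 168)
Q(W, u) = 0
Q(-5, 2)*(U - 349) = 0*(168 - 349) = 0*(-181) = 0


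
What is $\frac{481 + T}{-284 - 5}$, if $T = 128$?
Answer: $- \frac{609}{289} \approx -2.1073$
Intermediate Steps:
$\frac{481 + T}{-284 - 5} = \frac{481 + 128}{-284 - 5} = \frac{609}{-289} = 609 \left(- \frac{1}{289}\right) = - \frac{609}{289}$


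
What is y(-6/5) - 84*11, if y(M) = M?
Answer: -4626/5 ≈ -925.20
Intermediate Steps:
y(-6/5) - 84*11 = -6/5 - 84*11 = -6*⅕ - 924 = -6/5 - 924 = -4626/5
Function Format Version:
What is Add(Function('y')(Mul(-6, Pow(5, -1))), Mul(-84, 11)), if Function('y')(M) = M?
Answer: Rational(-4626, 5) ≈ -925.20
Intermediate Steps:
Add(Function('y')(Mul(-6, Pow(5, -1))), Mul(-84, 11)) = Add(Mul(-6, Pow(5, -1)), Mul(-84, 11)) = Add(Mul(-6, Rational(1, 5)), -924) = Add(Rational(-6, 5), -924) = Rational(-4626, 5)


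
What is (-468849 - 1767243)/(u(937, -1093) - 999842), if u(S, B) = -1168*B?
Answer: -1118046/138391 ≈ -8.0789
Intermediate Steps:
(-468849 - 1767243)/(u(937, -1093) - 999842) = (-468849 - 1767243)/(-1168*(-1093) - 999842) = -2236092/(1276624 - 999842) = -2236092/276782 = -2236092*1/276782 = -1118046/138391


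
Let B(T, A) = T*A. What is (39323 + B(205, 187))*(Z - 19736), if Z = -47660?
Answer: -5233838568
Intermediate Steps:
B(T, A) = A*T
(39323 + B(205, 187))*(Z - 19736) = (39323 + 187*205)*(-47660 - 19736) = (39323 + 38335)*(-67396) = 77658*(-67396) = -5233838568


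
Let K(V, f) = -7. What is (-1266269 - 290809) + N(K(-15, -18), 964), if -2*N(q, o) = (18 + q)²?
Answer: -3114277/2 ≈ -1.5571e+6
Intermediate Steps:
N(q, o) = -(18 + q)²/2
(-1266269 - 290809) + N(K(-15, -18), 964) = (-1266269 - 290809) - (18 - 7)²/2 = -1557078 - ½*11² = -1557078 - ½*121 = -1557078 - 121/2 = -3114277/2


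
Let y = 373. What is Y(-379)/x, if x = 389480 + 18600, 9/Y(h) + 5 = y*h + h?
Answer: -9/57845748080 ≈ -1.5559e-10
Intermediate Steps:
Y(h) = 9/(-5 + 374*h) (Y(h) = 9/(-5 + (373*h + h)) = 9/(-5 + 374*h))
x = 408080
Y(-379)/x = (9/(-5 + 374*(-379)))/408080 = (9/(-5 - 141746))*(1/408080) = (9/(-141751))*(1/408080) = (9*(-1/141751))*(1/408080) = -9/141751*1/408080 = -9/57845748080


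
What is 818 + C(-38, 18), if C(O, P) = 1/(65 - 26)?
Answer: 31903/39 ≈ 818.03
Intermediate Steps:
C(O, P) = 1/39
818 + C(-38, 18) = 818 + 1/39 = 31903/39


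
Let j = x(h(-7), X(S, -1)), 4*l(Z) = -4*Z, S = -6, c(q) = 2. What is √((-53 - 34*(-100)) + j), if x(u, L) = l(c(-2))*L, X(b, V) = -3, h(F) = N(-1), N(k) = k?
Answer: √3353 ≈ 57.905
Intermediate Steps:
h(F) = -1
l(Z) = -Z (l(Z) = (-4*Z)/4 = -Z)
x(u, L) = -2*L (x(u, L) = (-1*2)*L = -2*L)
j = 6 (j = -2*(-3) = 6)
√((-53 - 34*(-100)) + j) = √((-53 - 34*(-100)) + 6) = √((-53 + 3400) + 6) = √(3347 + 6) = √3353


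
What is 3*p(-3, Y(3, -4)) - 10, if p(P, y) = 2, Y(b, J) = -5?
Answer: -4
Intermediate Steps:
3*p(-3, Y(3, -4)) - 10 = 3*2 - 10 = 6 - 10 = -4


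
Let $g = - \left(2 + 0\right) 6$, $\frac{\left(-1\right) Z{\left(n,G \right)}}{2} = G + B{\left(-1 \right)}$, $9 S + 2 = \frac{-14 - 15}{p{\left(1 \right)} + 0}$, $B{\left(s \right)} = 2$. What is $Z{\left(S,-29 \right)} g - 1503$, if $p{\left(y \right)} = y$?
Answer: $-2151$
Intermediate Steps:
$S = - \frac{31}{9}$ ($S = - \frac{2}{9} + \frac{\left(-14 - 15\right) \frac{1}{1 + 0}}{9} = - \frac{2}{9} + \frac{\left(-29\right) 1^{-1}}{9} = - \frac{2}{9} + \frac{\left(-29\right) 1}{9} = - \frac{2}{9} + \frac{1}{9} \left(-29\right) = - \frac{2}{9} - \frac{29}{9} = - \frac{31}{9} \approx -3.4444$)
$Z{\left(n,G \right)} = -4 - 2 G$ ($Z{\left(n,G \right)} = - 2 \left(G + 2\right) = - 2 \left(2 + G\right) = -4 - 2 G$)
$g = -12$ ($g = - 2 \cdot 6 = \left(-1\right) 12 = -12$)
$Z{\left(S,-29 \right)} g - 1503 = \left(-4 - -58\right) \left(-12\right) - 1503 = \left(-4 + 58\right) \left(-12\right) - 1503 = 54 \left(-12\right) - 1503 = -648 - 1503 = -2151$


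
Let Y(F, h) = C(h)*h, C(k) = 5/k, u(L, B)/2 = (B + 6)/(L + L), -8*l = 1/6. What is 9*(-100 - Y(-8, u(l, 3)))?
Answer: -945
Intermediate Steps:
l = -1/48 (l = -⅛/6 = -⅛*⅙ = -1/48 ≈ -0.020833)
u(L, B) = (6 + B)/L (u(L, B) = 2*((B + 6)/(L + L)) = 2*((6 + B)/((2*L))) = 2*((6 + B)*(1/(2*L))) = 2*((6 + B)/(2*L)) = (6 + B)/L)
Y(F, h) = 5 (Y(F, h) = (5/h)*h = 5)
9*(-100 - Y(-8, u(l, 3))) = 9*(-100 - 1*5) = 9*(-100 - 5) = 9*(-105) = -945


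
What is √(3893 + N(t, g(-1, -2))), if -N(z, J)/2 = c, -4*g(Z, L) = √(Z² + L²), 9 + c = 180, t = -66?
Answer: √3551 ≈ 59.590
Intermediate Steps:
c = 171 (c = -9 + 180 = 171)
g(Z, L) = -√(L² + Z²)/4 (g(Z, L) = -√(Z² + L²)/4 = -√(L² + Z²)/4)
N(z, J) = -342 (N(z, J) = -2*171 = -342)
√(3893 + N(t, g(-1, -2))) = √(3893 - 342) = √3551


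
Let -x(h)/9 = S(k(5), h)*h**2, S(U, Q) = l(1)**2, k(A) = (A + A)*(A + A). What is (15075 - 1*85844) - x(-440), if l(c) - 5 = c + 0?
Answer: 62655631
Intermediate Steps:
k(A) = 4*A**2 (k(A) = (2*A)*(2*A) = 4*A**2)
l(c) = 5 + c (l(c) = 5 + (c + 0) = 5 + c)
S(U, Q) = 36 (S(U, Q) = (5 + 1)**2 = 6**2 = 36)
x(h) = -324*h**2
(15075 - 1*85844) - x(-440) = (15075 - 1*85844) - (-324)*(-440)**2 = (15075 - 85844) - (-324)*193600 = -70769 - 1*(-62726400) = -70769 + 62726400 = 62655631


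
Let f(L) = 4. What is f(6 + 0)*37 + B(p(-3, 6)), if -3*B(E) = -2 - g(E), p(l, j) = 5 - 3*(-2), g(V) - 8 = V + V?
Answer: 476/3 ≈ 158.67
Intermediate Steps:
g(V) = 8 + 2*V (g(V) = 8 + (V + V) = 8 + 2*V)
p(l, j) = 11 (p(l, j) = 5 + 6 = 11)
B(E) = 10/3 + 2*E/3 (B(E) = -(-2 - (8 + 2*E))/3 = -(-2 + (-8 - 2*E))/3 = -(-10 - 2*E)/3 = 10/3 + 2*E/3)
f(6 + 0)*37 + B(p(-3, 6)) = 4*37 + (10/3 + (2/3)*11) = 148 + (10/3 + 22/3) = 148 + 32/3 = 476/3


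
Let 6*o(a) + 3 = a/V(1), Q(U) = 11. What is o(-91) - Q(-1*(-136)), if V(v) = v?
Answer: -80/3 ≈ -26.667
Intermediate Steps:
o(a) = -½ + a/6 (o(a) = -½ + (a/1)/6 = -½ + (a*1)/6 = -½ + a/6)
o(-91) - Q(-1*(-136)) = (-½ + (⅙)*(-91)) - 1*11 = (-½ - 91/6) - 11 = -47/3 - 11 = -80/3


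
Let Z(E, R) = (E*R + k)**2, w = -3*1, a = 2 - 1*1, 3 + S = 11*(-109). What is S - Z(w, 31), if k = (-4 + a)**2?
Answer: -8258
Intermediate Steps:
S = -1202 (S = -3 + 11*(-109) = -3 - 1199 = -1202)
a = 1 (a = 2 - 1 = 1)
w = -3
k = 9 (k = (-4 + 1)**2 = (-3)**2 = 9)
Z(E, R) = (9 + E*R)**2 (Z(E, R) = (E*R + 9)**2 = (9 + E*R)**2)
S - Z(w, 31) = -1202 - (9 - 3*31)**2 = -1202 - (9 - 93)**2 = -1202 - 1*(-84)**2 = -1202 - 1*7056 = -1202 - 7056 = -8258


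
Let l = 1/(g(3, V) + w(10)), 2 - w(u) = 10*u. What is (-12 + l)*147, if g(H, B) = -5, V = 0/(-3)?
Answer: -181839/103 ≈ -1765.4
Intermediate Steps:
V = 0 (V = 0*(-1/3) = 0)
w(u) = 2 - 10*u
l = -1/103 (l = 1/(-5 + (2 - 10*10)) = 1/(-5 + (2 - 100)) = 1/(-5 - 98) = 1/(-103) = -1/103 ≈ -0.0097087)
(-12 + l)*147 = (-12 - 1/103)*147 = -1237/103*147 = -181839/103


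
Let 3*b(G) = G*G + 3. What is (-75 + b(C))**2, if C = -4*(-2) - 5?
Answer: 5041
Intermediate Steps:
C = 3 (C = 8 - 5 = 3)
b(G) = 1 + G**2/3 (b(G) = (G*G + 3)/3 = (G**2 + 3)/3 = (3 + G**2)/3 = 1 + G**2/3)
(-75 + b(C))**2 = (-75 + (1 + (1/3)*3**2))**2 = (-75 + (1 + (1/3)*9))**2 = (-75 + (1 + 3))**2 = (-75 + 4)**2 = (-71)**2 = 5041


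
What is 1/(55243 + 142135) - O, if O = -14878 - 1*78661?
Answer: 18462540743/197378 ≈ 93539.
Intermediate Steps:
O = -93539 (O = -14878 - 78661 = -93539)
1/(55243 + 142135) - O = 1/(55243 + 142135) - 1*(-93539) = 1/197378 + 93539 = 18462540743/197378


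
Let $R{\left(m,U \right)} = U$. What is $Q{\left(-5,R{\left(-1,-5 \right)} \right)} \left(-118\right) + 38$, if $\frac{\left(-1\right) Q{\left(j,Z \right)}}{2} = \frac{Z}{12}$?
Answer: $- \frac{181}{3} \approx -60.333$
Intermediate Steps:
$Q{\left(j,Z \right)} = - \frac{Z}{6}$ ($Q{\left(j,Z \right)} = - 2 \frac{Z}{12} = - \frac{Z}{6}$)
$Q{\left(-5,R{\left(-1,-5 \right)} \right)} \left(-118\right) + 38 = \left(- \frac{1}{6}\right) \left(-5\right) \left(-118\right) + 38 = \frac{5}{6} \left(-118\right) + 38 = - \frac{295}{3} + 38 = - \frac{181}{3}$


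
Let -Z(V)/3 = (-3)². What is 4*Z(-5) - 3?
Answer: -111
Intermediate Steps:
Z(V) = -27 (Z(V) = -3*(-3)² = -3*9 = -27)
4*Z(-5) - 3 = 4*(-27) - 3 = -108 - 3 = -111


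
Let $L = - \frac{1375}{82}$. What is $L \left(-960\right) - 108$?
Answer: $\frac{655572}{41} \approx 15990.0$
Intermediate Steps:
$L = - \frac{1375}{82}$ ($L = \left(-1375\right) \frac{1}{82} = - \frac{1375}{82} \approx -16.768$)
$L \left(-960\right) - 108 = \left(- \frac{1375}{82}\right) \left(-960\right) - 108 = \frac{660000}{41} - 108 = \frac{655572}{41}$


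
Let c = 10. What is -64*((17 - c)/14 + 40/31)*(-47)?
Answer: 166944/31 ≈ 5385.3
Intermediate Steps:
-64*((17 - c)/14 + 40/31)*(-47) = -64*((17 - 1*10)/14 + 40/31)*(-47) = -64*((17 - 10)*(1/14) + 40*(1/31))*(-47) = -64*(7*(1/14) + 40/31)*(-47) = -64*(1/2 + 40/31)*(-47) = -64*111/62*(-47) = -3552/31*(-47) = 166944/31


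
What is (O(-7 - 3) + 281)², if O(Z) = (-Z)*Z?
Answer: 32761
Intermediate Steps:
O(Z) = -Z²
(O(-7 - 3) + 281)² = (-(-7 - 3)² + 281)² = (-1*(-10)² + 281)² = (-1*100 + 281)² = (-100 + 281)² = 181² = 32761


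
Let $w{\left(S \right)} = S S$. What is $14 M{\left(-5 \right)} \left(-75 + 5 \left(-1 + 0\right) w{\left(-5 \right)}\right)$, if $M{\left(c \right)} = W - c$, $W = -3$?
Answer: $-5600$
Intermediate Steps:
$w{\left(S \right)} = S^{2}$
$M{\left(c \right)} = -3 - c$
$14 M{\left(-5 \right)} \left(-75 + 5 \left(-1 + 0\right) w{\left(-5 \right)}\right) = 14 \left(-3 - -5\right) \left(-75 + 5 \left(-1 + 0\right) \left(-5\right)^{2}\right) = 14 \left(-3 + 5\right) \left(-75 + 5 \left(-1\right) 25\right) = 14 \cdot 2 \left(-75 - 125\right) = 28 \left(-75 - 125\right) = 28 \left(-200\right) = -5600$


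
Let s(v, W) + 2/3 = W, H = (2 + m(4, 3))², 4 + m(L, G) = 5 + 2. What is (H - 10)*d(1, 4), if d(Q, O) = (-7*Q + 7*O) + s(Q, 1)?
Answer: 320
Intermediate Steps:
m(L, G) = 3 (m(L, G) = -4 + (5 + 2) = -4 + 7 = 3)
H = 25 (H = (2 + 3)² = 5² = 25)
s(v, W) = -⅔ + W
d(Q, O) = ⅓ - 7*Q + 7*O (d(Q, O) = (-7*Q + 7*O) + (-⅔ + 1) = (-7*Q + 7*O) + ⅓ = ⅓ - 7*Q + 7*O)
(H - 10)*d(1, 4) = (25 - 10)*(⅓ - 7*1 + 7*4) = 15*(⅓ - 7 + 28) = 15*(64/3) = 320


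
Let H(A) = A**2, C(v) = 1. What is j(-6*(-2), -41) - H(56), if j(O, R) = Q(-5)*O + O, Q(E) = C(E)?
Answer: -3112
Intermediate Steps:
Q(E) = 1
j(O, R) = 2*O (j(O, R) = 1*O + O = O + O = 2*O)
j(-6*(-2), -41) - H(56) = 2*(-6*(-2)) - 1*56**2 = 2*12 - 1*3136 = 24 - 3136 = -3112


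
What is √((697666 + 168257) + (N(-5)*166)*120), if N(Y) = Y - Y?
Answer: √865923 ≈ 930.55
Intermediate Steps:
N(Y) = 0
√((697666 + 168257) + (N(-5)*166)*120) = √((697666 + 168257) + (0*166)*120) = √(865923 + 0*120) = √(865923 + 0) = √865923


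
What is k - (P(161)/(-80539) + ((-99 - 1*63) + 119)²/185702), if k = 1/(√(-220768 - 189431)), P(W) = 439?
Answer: -67393433/14956253378 - I*√410199/410199 ≈ -0.004506 - 0.0015614*I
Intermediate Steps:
k = -I*√410199/410199 (k = 1/(√(-410199)) = 1/(I*√410199) = -I*√410199/410199 ≈ -0.0015614*I)
k - (P(161)/(-80539) + ((-99 - 1*63) + 119)²/185702) = -I*√410199/410199 - (439/(-80539) + ((-99 - 1*63) + 119)²/185702) = -I*√410199/410199 - (439*(-1/80539) + ((-99 - 63) + 119)²*(1/185702)) = -I*√410199/410199 - (-439/80539 + (-162 + 119)²*(1/185702)) = -I*√410199/410199 - (-439/80539 + (-43)²*(1/185702)) = -I*√410199/410199 - (-439/80539 + 1849*(1/185702)) = -I*√410199/410199 - (-439/80539 + 1849/185702) = -I*√410199/410199 - 1*67393433/14956253378 = -I*√410199/410199 - 67393433/14956253378 = -67393433/14956253378 - I*√410199/410199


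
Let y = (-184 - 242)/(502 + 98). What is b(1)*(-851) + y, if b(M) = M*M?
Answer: -85171/100 ≈ -851.71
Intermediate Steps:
b(M) = M²
y = -71/100 (y = -426/600 = -426*1/600 = -71/100 ≈ -0.71000)
b(1)*(-851) + y = 1²*(-851) - 71/100 = 1*(-851) - 71/100 = -851 - 71/100 = -85171/100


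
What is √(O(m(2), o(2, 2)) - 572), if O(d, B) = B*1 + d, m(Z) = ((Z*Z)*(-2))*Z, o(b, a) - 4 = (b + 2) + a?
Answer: 17*I*√2 ≈ 24.042*I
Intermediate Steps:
o(b, a) = 6 + a + b (o(b, a) = 4 + ((b + 2) + a) = 4 + ((2 + b) + a) = 4 + (2 + a + b) = 6 + a + b)
m(Z) = -2*Z³ (m(Z) = (Z²*(-2))*Z = (-2*Z²)*Z = -2*Z³)
O(d, B) = B + d
√(O(m(2), o(2, 2)) - 572) = √(((6 + 2 + 2) - 2*2³) - 572) = √((10 - 2*8) - 572) = √((10 - 16) - 572) = √(-6 - 572) = √(-578) = 17*I*√2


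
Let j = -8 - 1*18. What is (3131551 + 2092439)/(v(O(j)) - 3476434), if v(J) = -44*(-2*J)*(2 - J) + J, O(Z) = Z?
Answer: -2611995/1770262 ≈ -1.4755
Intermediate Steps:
j = -26 (j = -8 - 18 = -26)
v(J) = J + 88*J*(2 - J) (v(J) = -(-88)*J*(2 - J) + J = 88*J*(2 - J) + J = J + 88*J*(2 - J))
(3131551 + 2092439)/(v(O(j)) - 3476434) = (3131551 + 2092439)/(-26*(177 - 88*(-26)) - 3476434) = 5223990/(-26*(177 + 2288) - 3476434) = 5223990/(-26*2465 - 3476434) = 5223990/(-64090 - 3476434) = 5223990/(-3540524) = 5223990*(-1/3540524) = -2611995/1770262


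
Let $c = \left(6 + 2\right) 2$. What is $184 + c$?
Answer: $200$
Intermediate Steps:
$c = 16$ ($c = 8 \cdot 2 = 16$)
$184 + c = 184 + 16 = 200$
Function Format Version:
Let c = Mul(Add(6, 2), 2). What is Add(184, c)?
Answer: 200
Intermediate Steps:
c = 16 (c = Mul(8, 2) = 16)
Add(184, c) = Add(184, 16) = 200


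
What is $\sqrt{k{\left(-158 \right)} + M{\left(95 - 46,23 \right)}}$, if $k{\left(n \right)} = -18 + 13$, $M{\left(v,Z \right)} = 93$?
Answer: $2 \sqrt{22} \approx 9.3808$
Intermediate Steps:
$k{\left(n \right)} = -5$
$\sqrt{k{\left(-158 \right)} + M{\left(95 - 46,23 \right)}} = \sqrt{-5 + 93} = \sqrt{88} = 2 \sqrt{22}$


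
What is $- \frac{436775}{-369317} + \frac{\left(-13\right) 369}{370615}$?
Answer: $\frac{160103752976}{136874419955} \approx 1.1697$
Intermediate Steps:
$- \frac{436775}{-369317} + \frac{\left(-13\right) 369}{370615} = \left(-436775\right) \left(- \frac{1}{369317}\right) - \frac{4797}{370615} = \frac{436775}{369317} - \frac{4797}{370615} = \frac{160103752976}{136874419955}$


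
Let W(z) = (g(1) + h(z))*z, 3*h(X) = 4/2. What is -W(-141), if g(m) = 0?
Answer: 94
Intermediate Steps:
h(X) = ⅔ (h(X) = (4/2)/3 = (4*(½))/3 = (⅓)*2 = ⅔)
W(z) = 2*z/3 (W(z) = (0 + ⅔)*z = 2*z/3)
-W(-141) = -2*(-141)/3 = -1*(-94) = 94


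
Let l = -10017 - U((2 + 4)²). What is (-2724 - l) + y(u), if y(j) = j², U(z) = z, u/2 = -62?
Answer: 22705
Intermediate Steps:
u = -124 (u = 2*(-62) = -124)
l = -10053 (l = -10017 - (2 + 4)² = -10017 - 1*6² = -10017 - 1*36 = -10017 - 36 = -10053)
(-2724 - l) + y(u) = (-2724 - 1*(-10053)) + (-124)² = (-2724 + 10053) + 15376 = 7329 + 15376 = 22705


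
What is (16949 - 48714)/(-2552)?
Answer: 31765/2552 ≈ 12.447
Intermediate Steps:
(16949 - 48714)/(-2552) = -31765*(-1/2552) = 31765/2552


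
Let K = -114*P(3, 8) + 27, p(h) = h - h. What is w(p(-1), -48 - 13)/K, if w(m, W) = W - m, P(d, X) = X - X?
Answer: -61/27 ≈ -2.2593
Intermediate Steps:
P(d, X) = 0
p(h) = 0
K = 27 (K = -114*0 + 27 = 0 + 27 = 27)
w(p(-1), -48 - 13)/K = ((-48 - 13) - 1*0)/27 = (-61 + 0)*(1/27) = -61*1/27 = -61/27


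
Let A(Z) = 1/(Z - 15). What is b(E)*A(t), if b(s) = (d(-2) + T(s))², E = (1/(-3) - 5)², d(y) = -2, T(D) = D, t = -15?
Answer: -28322/1215 ≈ -23.310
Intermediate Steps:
E = 256/9 (E = (-⅓ - 5)² = (-16/3)² = 256/9 ≈ 28.444)
A(Z) = 1/(-15 + Z)
b(s) = (-2 + s)²
b(E)*A(t) = (-2 + 256/9)²/(-15 - 15) = (238/9)²/(-30) = (56644/81)*(-1/30) = -28322/1215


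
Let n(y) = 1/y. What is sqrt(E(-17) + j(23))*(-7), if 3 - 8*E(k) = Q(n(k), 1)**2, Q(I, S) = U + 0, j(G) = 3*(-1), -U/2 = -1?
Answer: -35*I*sqrt(2)/4 ≈ -12.374*I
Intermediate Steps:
U = 2 (U = -2*(-1) = 2)
j(G) = -3
Q(I, S) = 2 (Q(I, S) = 2 + 0 = 2)
E(k) = -1/8 (E(k) = 3/8 - 1/8*2**2 = 3/8 - 1/8*4 = 3/8 - 1/2 = -1/8)
sqrt(E(-17) + j(23))*(-7) = sqrt(-1/8 - 3)*(-7) = sqrt(-25/8)*(-7) = (5*I*sqrt(2)/4)*(-7) = -35*I*sqrt(2)/4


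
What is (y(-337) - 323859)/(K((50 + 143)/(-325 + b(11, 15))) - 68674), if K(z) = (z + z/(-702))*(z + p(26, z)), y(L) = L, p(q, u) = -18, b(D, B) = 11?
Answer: 22439029028832/4752438368623 ≈ 4.7216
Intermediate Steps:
K(z) = 701*z*(-18 + z)/702 (K(z) = (z + z/(-702))*(z - 18) = (z + z*(-1/702))*(-18 + z) = (z - z/702)*(-18 + z) = (701*z/702)*(-18 + z) = 701*z*(-18 + z)/702)
(y(-337) - 323859)/(K((50 + 143)/(-325 + b(11, 15))) - 68674) = (-337 - 323859)/(701*((50 + 143)/(-325 + 11))*(-18 + (50 + 143)/(-325 + 11))/702 - 68674) = -324196/(701*(193/(-314))*(-18 + 193/(-314))/702 - 68674) = -324196/(701*(193*(-1/314))*(-18 + 193*(-1/314))/702 - 68674) = -324196/((701/702)*(-193/314)*(-18 - 193/314) - 68674) = -324196/((701/702)*(-193/314)*(-5845/314) - 68674) = -324196/(790787585/69214392 - 68674) = -324196/(-4752438368623/69214392) = -324196*(-69214392/4752438368623) = 22439029028832/4752438368623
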